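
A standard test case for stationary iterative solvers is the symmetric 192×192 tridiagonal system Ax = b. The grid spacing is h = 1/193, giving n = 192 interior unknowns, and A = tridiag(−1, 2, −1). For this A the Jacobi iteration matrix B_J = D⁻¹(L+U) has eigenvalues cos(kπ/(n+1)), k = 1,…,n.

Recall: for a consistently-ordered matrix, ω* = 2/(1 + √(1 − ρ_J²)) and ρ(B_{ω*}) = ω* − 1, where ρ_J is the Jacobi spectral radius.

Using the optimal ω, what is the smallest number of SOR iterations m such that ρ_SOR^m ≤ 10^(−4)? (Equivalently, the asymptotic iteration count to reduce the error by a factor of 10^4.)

m = 283

[ρ_J] n=192: ρ(B_J) = cos(π/(n+1)) = cos(π/193) = 0.9998675.
1 − cos²(π/193) = sin²(π/193) ⇒ √(1−ρ_J²) = sin(π/193) = 0.0162770.
Then 2/(1+√(1−ρ_J²)) = 2/(1+0.0162770); ω* = 2/1.0162770 = 1.9679674.
ρ_SOR = ω* − 1 ≈ 0.9679674.
4·ln10 = 9.21034; −ln(0.9679674) = 0.0325569; m = ⌈9.21034/0.0325569⌉ = ⌈282.900⌉ = 283.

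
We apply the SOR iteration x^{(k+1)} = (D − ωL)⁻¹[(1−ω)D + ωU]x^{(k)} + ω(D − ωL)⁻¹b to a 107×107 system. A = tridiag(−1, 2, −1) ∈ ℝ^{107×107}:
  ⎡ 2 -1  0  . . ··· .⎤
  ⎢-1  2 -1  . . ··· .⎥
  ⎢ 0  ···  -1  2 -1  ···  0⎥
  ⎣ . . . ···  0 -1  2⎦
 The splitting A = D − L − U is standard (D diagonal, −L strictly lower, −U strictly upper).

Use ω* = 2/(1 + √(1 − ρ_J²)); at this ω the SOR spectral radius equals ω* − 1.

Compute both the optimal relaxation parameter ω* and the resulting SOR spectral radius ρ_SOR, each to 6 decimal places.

ω* = 1.943475, ρ_SOR = 0.943475

B_J for the 107×107 system has eigenvalues cos(kπ/108); ρ_J = cos(π/108) = 0.999577.
1 − cos²(π/108) = sin²(π/108) ⇒ √(1−ρ_J²) = sin(π/108) = 0.0290847.
ω* = 2 / (1 + 0.0290847) = 2 / 1.0290847 ≈ 1.943475.
ρ_SOR = ω* − 1 = 1.943475 − 1 = 0.943475.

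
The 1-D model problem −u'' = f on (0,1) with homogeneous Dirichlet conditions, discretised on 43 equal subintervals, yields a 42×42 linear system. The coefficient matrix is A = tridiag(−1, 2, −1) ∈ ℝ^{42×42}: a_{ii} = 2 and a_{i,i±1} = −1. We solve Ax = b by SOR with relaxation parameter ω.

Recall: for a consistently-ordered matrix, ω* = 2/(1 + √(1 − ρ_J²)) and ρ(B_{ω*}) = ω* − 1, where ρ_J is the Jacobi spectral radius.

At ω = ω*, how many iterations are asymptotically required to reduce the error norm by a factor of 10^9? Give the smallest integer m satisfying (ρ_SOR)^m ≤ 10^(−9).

m = 142

½·tridiag(1,0,1) at n=42: λ_k = cos(kπ/43); max |λ| at k=1 ⇒ ρ_J = cos(π/43) ≈ 0.9973323.
root = sin(π/43) = 0.0729953  (since 1−cos² = sin²).
ω* = 2/(1+0.0729953) = 1.8639411
At ω = 1.8639411 every |λ(B_ω)| = ω−1, so ρ_SOR = 0.8639411.
9·ln10 = 20.7233; −ln(0.8639411) = 0.146251; m = ⌈20.7233/0.146251⌉ = ⌈141.697⌉ = 142.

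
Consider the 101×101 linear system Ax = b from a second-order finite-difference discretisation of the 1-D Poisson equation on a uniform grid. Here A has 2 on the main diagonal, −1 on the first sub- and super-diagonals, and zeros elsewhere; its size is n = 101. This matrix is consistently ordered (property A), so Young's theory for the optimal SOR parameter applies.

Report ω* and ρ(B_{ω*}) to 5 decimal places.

[ρ_J] n=101: ρ(B_J) = cos(π/(n+1)) = cos(π/102) = 0.99953.
1 − cos²(π/102) = sin²(π/102) ⇒ √(1−ρ_J²) = sin(π/102) = 0.030795.
Then 2/(1+√(1−ρ_J²)) = 2/(1+0.030795); ω* = 2/1.030795 = 1.94025.
ρ_SOR = ω* − 1 ≈ 0.94025.

ω* = 1.94025, ρ_SOR = 0.94025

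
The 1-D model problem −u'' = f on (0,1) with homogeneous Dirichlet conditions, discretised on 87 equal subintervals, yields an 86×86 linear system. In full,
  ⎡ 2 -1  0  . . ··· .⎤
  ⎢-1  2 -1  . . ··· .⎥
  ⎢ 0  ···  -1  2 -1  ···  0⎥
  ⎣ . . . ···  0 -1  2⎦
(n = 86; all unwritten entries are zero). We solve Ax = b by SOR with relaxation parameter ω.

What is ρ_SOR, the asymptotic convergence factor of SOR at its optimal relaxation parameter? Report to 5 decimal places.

ρ_SOR = 0.93031

With n=86, ρ(Jacobi) = cos(π/87) = 0.99935.
√(1−ρ_J²) = |sin(π/87)| = 0.036102
So ω* = 2/1.036102 = 1.93031 (Young).
[ρ_SOR] ω* − 1 = 0.93031.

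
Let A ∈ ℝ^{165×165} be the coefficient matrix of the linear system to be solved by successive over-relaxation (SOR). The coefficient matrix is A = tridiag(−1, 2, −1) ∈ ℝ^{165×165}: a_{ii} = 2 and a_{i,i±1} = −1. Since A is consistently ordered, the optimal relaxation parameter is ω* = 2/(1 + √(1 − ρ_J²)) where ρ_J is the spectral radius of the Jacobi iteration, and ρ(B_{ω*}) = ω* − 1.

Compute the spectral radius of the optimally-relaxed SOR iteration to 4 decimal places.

ρ_J = max_k |cos(kπ/166)| = cos(π/166) = 0.9998
root = sin(π/166) = 0.01892  (since 1−cos² = sin²).
ω* = 2 / (1 + 0.01892) = 2 / 1.01892 ≈ 1.9629.
ρ_SOR = ω* − 1 ≈ 0.9629.

ρ_SOR = 0.9629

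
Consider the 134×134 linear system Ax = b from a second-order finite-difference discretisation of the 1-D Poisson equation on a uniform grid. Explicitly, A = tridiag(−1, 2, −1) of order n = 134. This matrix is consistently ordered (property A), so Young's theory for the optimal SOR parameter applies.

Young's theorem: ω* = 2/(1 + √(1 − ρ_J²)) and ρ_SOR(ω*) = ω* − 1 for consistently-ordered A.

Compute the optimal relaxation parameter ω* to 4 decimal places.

ω* = 1.9545

With n=134, ρ(Jacobi) = cos(π/135) = 0.9997.
√(1 − cos²(π/135)) = sin(π/135) ≈ 0.02327.
[ω*] 2 ÷ (1 + 0.02327) = 2 ÷ 1.02327 = 1.9545.
ρ_SOR = ω* − 1 ≈ 0.9545.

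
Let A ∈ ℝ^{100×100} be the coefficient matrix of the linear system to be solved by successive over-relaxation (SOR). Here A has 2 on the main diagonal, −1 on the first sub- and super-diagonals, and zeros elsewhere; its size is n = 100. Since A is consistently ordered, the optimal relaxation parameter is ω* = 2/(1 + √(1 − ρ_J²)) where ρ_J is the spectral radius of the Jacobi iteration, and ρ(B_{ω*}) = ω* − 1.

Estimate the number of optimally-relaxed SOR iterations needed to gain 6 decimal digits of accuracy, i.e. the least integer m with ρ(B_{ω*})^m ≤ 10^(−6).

m = 223

With n=100, ρ(Jacobi) = cos(π/101) = 0.9995163.
root = sin(π/101) = 0.0310999  (since 1−cos² = sin²).
ω* = 2 / (1 + 0.0310999) = 2 / 1.0310999 ≈ 1.9396763.
At ω = 1.9396763 every |λ(B_ω)| = ω−1, so ρ_SOR = 0.9396763.
m ≥ 6·ln10 / (−ln 0.9396763) = 222.043; smallest integer m = 223.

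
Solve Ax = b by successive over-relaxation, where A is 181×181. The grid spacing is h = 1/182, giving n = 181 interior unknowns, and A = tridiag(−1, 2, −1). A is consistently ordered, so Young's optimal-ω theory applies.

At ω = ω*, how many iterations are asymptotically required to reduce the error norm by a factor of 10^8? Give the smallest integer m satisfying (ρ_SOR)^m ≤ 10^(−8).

[ρ_J] n=181: ρ(B_J) = cos(π/(n+1)) = cos(π/182) = 0.9998510.
√(1−ρ_J²) simplifies to sin(π/182) = 0.0172606.
ω* = 2/(1+0.0172606) = 1.9660645
ρ(B_{ω*}) = ω*−1 = 0.9660645
(0.9660645)^m ≤ 10^{−8}  ⇒  m·ln(0.9660645) ≤ −8·ln10  ⇒  m ≥ 533.551  ⇒  m = 534

m = 534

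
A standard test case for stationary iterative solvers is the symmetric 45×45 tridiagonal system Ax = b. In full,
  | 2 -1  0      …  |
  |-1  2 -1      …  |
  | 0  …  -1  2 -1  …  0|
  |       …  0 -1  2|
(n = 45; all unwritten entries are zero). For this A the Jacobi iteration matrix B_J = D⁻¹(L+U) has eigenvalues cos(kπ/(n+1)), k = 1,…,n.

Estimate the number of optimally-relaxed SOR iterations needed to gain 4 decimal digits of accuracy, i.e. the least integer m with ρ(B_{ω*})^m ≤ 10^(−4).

m = 68

½·tridiag(1,0,1) at n=45: λ_k = cos(kπ/46); max |λ| at k=1 ⇒ ρ_J = cos(π/46) ≈ 0.9976688.
√(1 − cos²(π/46)) = sin(π/46) ≈ 0.0682424.
[ω*] 2 ÷ (1 + 0.0682424) = 2 ÷ 1.0682424 = 1.8722342.
At ω = 1.8722342 every |λ(B_ω)| = ω−1, so ρ_SOR = 0.8722342.
ρ_SOR^m ≤ 10^(−4) ⇔ m ≥ 4·ln10/(−ln 0.8722342) = 9.21034/0.136697 = 67.378; m = ⌈67.378⌉ = 68.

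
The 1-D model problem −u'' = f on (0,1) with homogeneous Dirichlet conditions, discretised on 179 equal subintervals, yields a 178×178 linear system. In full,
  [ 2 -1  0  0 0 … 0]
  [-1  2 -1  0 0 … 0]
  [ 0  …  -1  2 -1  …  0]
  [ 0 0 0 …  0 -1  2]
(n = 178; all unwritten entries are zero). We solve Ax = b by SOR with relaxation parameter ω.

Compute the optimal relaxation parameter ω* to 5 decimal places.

B_J for the 178×178 system has eigenvalues cos(kπ/179); ρ_J = cos(π/179) = 0.99985.
1 − cos²(π/179) = sin²(π/179) ⇒ √(1−ρ_J²) = sin(π/179) = 0.017550.
Then 2/(1+√(1−ρ_J²)) = 2/(1+0.017550); ω* = 2/1.017550 = 1.96551.
ρ(B_{ω*}) = ω*−1 = 0.96551

ω* = 1.96551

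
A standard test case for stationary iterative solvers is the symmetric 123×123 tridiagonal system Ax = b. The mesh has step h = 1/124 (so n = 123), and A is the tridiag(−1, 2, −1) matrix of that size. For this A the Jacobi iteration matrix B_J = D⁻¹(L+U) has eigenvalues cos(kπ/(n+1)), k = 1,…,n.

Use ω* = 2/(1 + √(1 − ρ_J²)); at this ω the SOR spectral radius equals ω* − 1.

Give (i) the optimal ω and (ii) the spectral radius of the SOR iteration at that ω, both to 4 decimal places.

[ρ_J] n=123: ρ(B_J) = cos(π/(n+1)) = cos(π/124) = 0.9997.
root = sin(π/124) = 0.02533  (since 1−cos² = sin²).
ω* = 2/(1+0.02533) = 1.9506
ρ(B_{ω*}) = ω*−1 = 0.9506

ω* = 1.9506, ρ_SOR = 0.9506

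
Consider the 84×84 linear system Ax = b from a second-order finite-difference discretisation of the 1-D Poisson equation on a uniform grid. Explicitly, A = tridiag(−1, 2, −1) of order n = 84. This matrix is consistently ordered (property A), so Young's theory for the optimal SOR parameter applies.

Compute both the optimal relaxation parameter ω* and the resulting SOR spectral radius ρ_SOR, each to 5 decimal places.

ω* = 1.92873, ρ_SOR = 0.92873

½·tridiag(1,0,1) at n=84: λ_k = cos(kπ/85); max |λ| at k=1 ⇒ ρ_J = cos(π/85) ≈ 0.99932.
root = sin(π/85) = 0.036951  (since 1−cos² = sin²).
[ω*] 2 ÷ (1 + 0.036951) = 2 ÷ 1.036951 = 1.92873.
ρ(B_{ω*}) = ω*−1 = 0.92873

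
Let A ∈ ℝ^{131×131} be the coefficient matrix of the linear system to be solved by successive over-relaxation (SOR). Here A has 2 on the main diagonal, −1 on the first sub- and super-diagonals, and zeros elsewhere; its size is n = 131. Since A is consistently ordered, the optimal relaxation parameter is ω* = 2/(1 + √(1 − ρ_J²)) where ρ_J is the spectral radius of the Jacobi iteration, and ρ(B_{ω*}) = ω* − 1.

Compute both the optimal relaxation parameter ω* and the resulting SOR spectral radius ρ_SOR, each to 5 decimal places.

[ρ_J] n=131: ρ(B_J) = cos(π/(n+1)) = cos(π/132) = 0.99972.
√(1−ρ_J²) simplifies to sin(π/132) = 0.023798.
So ω* = 2/1.023798 = 1.95351 (Young).
At ω = 1.95351 every |λ(B_ω)| = ω−1, so ρ_SOR = 0.95351.

ω* = 1.95351, ρ_SOR = 0.95351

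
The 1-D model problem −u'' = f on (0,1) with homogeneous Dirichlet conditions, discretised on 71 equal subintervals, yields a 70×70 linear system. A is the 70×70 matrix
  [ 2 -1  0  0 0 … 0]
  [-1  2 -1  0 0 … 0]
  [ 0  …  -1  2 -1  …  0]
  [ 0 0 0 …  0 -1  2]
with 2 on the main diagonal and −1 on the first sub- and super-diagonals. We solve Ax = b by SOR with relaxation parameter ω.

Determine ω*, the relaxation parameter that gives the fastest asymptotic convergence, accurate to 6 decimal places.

ω* = 1.915281

n=70: λ(B_J) = 1 − λ(A)/2 = cos(kπ/71); k=1 gives ρ_J = 0.999021.
√(1 − cos²(π/71)) = sin(π/71) ≈ 0.0442333.
So ω* = 2/1.0442333 = 1.915281 (Young).
At ω = 1.915281 every |λ(B_ω)| = ω−1, so ρ_SOR = 0.915281.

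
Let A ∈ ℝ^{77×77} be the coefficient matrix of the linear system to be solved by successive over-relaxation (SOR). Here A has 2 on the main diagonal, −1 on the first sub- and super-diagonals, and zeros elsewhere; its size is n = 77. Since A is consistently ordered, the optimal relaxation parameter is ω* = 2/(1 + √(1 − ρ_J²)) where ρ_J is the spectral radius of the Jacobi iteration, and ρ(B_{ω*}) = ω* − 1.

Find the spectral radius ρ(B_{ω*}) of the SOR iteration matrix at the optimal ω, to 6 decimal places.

ρ_SOR = 0.922585

½·tridiag(1,0,1) at n=77: λ_k = cos(kπ/78); max |λ| at k=1 ⇒ ρ_J = cos(π/78) ≈ 0.999189.
1 − cos²(π/78) = sin²(π/78) ⇒ √(1−ρ_J²) = sin(π/78) = 0.0402659.
ω* = 2/(1 + 0.0402659) = 2/1.0402659 = 1.922585.
ρ_SOR = ω* − 1 ≈ 0.922585.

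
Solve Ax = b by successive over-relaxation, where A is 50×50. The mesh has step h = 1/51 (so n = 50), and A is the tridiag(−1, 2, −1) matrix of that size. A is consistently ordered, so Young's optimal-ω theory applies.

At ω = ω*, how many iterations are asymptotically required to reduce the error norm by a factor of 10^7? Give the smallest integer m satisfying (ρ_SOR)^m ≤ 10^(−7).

B_J for the 50×50 system has eigenvalues cos(kπ/51); ρ_J = cos(π/51) = 0.9981033.
√(1−ρ_J²) simplifies to sin(π/51) = 0.0615609.
ω* = 2/(1 + 0.0615609) = 2/1.0615609 = 1.8840181.
ρ_SOR = ω* − 1 = 1.8840181 − 1 = 0.8840181.
ρ_SOR^m ≤ 10^(−7) ⇔ m ≥ 7·ln10/(−ln 0.8840181) = 16.1181/0.123278 = 130.746; m = ⌈130.746⌉ = 131.

m = 131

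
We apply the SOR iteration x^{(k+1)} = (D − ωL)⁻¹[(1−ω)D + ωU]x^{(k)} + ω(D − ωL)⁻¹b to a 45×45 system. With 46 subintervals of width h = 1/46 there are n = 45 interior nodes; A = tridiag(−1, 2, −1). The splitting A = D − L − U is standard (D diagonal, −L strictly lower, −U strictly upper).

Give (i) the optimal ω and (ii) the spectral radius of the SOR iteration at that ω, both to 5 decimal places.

ω* = 1.87223, ρ_SOR = 0.87223

[ρ_J] n=45: ρ(B_J) = cos(π/(n+1)) = cos(π/46) = 0.99767.
√(1−ρ_J²) simplifies to sin(π/46) = 0.068242.
Then 2/(1+√(1−ρ_J²)) = 2/(1+0.068242); ω* = 2/1.068242 = 1.87223.
[ρ_SOR] ω* − 1 = 0.87223.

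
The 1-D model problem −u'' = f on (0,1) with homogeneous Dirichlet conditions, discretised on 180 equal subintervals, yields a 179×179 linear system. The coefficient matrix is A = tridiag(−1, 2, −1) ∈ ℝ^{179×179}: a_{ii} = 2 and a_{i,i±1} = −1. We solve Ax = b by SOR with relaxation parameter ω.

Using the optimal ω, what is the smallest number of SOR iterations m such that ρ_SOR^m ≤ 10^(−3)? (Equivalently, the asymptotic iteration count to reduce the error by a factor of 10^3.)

[ρ_J] n=179: ρ(B_J) = cos(π/(n+1)) = cos(π/180) = 0.9998477.
√(1−ρ_J²) simplifies to sin(π/180) = 0.0174524.
ω* = 2 / (1 + 0.0174524) = 2 / 1.0174524 ≈ 1.9656939.
and ρ(B_{ω*}) = 1.9656939 − 1 = 0.9656939.
3·ln10 = 6.90776; −ln(0.9656939) = 0.0349084; m = ⌈6.90776/0.0349084⌉ = ⌈197.882⌉ = 198.

m = 198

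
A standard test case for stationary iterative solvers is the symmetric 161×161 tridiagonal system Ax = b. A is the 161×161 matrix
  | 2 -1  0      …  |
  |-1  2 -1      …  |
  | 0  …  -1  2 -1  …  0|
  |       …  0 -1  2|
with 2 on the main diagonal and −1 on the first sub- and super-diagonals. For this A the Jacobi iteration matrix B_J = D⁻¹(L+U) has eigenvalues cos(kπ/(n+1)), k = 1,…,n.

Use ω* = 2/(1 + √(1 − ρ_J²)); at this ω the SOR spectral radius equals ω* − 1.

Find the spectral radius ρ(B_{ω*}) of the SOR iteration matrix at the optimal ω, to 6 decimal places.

ρ_SOR = 0.961955

B_J for the 161×161 system has eigenvalues cos(kπ/162); ρ_J = cos(π/162) = 0.999812.
√(1 − cos²(π/162)) = sin(π/162) ≈ 0.0193913.
ω* = 2/(1 + 0.0193913) = 2/1.0193913 = 1.961955.
Hence ρ(B_{ω*}) = 1.961955 − 1 = 0.961955.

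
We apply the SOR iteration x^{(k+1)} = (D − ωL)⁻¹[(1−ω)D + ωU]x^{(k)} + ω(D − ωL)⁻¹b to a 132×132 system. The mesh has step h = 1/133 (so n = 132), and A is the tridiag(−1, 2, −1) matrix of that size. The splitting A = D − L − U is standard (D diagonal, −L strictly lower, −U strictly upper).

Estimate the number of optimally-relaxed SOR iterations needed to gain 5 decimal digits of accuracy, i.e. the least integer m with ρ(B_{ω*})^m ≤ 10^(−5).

m = 244

B_J for the 132×132 system has eigenvalues cos(kπ/133); ρ_J = cos(π/133) = 0.9997210.
1 − cos²(π/133) = sin²(π/133) ⇒ √(1−ρ_J²) = sin(π/133) = 0.0236188.
Then 2/(1+√(1−ρ_J²)) = 2/(1+0.0236188); ω* = 2/1.0236188 = 1.9538524.
ρ_SOR = ω* − 1 = 1.9538524 − 1 = 0.9538524.
(0.9538524)^m ≤ 10^{−5}  ⇒  m·ln(0.9538524) ≤ −5·ln10  ⇒  m ≥ 243.678  ⇒  m = 244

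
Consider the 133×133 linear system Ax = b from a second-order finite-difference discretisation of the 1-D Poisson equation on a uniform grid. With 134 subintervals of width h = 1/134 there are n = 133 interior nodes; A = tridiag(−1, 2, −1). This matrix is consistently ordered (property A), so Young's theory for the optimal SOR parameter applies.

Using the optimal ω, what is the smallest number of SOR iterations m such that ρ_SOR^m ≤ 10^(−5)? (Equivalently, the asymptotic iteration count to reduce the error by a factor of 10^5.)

m = 246

B_J for the 133×133 system has eigenvalues cos(kπ/134); ρ_J = cos(π/134) = 0.9997252.
1 − cos²(π/134) = sin²(π/134) ⇒ √(1−ρ_J²) = sin(π/134) = 0.0234426.
ω* = 2 / (1 + 0.0234426) = 2 / 1.0234426 ≈ 1.9541887.
Hence ρ(B_{ω*}) = 1.9541887 − 1 = 0.9541887.
ρ_SOR^m ≤ 10^(−5) ⇔ m ≥ 5·ln10/(−ln 0.9541887) = 11.5129/0.0468938 = 245.510; m = ⌈245.510⌉ = 246.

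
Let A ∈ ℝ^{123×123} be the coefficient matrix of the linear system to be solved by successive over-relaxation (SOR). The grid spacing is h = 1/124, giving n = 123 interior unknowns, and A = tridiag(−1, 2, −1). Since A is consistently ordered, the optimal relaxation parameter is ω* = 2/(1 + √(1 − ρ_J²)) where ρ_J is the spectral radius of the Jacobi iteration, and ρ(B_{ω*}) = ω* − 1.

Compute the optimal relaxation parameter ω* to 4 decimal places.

ω* = 1.9506

With n=123, ρ(Jacobi) = cos(π/124) = 0.9997.
1 − cos²(π/124) = sin²(π/124) ⇒ √(1−ρ_J²) = sin(π/124) = 0.02533.
Young: ω* = 2/(1+√(1−ρ_J²)) = 2/(1+0.02533) = 2/1.02533 = 1.9506.
[ρ_SOR] ω* − 1 = 0.9506.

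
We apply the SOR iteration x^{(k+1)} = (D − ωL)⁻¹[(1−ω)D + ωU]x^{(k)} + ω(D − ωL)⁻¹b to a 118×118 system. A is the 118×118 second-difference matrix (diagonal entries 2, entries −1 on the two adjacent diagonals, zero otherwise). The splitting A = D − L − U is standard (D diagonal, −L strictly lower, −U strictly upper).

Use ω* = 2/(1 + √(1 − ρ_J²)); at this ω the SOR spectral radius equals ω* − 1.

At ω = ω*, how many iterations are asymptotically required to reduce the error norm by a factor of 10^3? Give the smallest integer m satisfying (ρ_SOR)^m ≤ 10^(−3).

spectrum of D⁻¹(L+U) = {cos(kπ/119) : 1≤k≤118}; ρ_J = cos(π/119) = 0.9996515.
√(1−ρ_J²) simplifies to sin(π/119) = 0.0263969.
Young: ω* = 2/(1+√(1−ρ_J²)) = 2/(1+0.0263969) = 2/1.0263969 = 1.9485640.
ρ(B_{ω*}) = ω*−1 = 0.9485640
(0.9485640)^m ≤ 10^{−3}  ⇒  m·ln(0.9485640) ≤ −3·ln10  ⇒  m ≥ 130.814  ⇒  m = 131

m = 131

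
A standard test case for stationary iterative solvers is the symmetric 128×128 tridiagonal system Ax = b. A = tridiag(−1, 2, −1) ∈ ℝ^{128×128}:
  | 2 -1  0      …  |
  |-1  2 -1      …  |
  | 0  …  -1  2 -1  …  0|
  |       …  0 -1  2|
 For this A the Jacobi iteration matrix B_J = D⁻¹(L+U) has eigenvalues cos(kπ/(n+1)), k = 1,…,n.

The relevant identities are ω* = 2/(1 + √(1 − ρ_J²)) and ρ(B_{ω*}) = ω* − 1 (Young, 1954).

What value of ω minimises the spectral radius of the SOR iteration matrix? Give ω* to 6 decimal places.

ω* = 1.952456

n=128: λ(B_J) = 1 − λ(A)/2 = cos(kπ/129); k=1 gives ρ_J = 0.999703.
1 − cos²(π/129) = sin²(π/129) ⇒ √(1−ρ_J²) = sin(π/129) = 0.0243510.
Then 2/(1+√(1−ρ_J²)) = 2/(1+0.0243510); ω* = 2/1.0243510 = 1.952456.
Hence ρ(B_{ω*}) = 1.952456 − 1 = 0.952456.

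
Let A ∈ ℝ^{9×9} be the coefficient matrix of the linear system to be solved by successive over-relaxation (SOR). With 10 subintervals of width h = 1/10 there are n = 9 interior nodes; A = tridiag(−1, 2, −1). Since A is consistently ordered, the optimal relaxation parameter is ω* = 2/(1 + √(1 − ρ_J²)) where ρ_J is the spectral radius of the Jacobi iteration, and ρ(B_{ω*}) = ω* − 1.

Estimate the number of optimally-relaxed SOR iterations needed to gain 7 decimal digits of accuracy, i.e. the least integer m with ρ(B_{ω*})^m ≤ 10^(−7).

½·tridiag(1,0,1) at n=9: λ_k = cos(kπ/10); max |λ| at k=1 ⇒ ρ_J = cos(π/10) ≈ 0.9510565.
1 − cos²(π/10) = sin²(π/10) ⇒ √(1−ρ_J²) = sin(π/10) = 0.3090170.
[ω*] 2 ÷ (1 + 0.3090170) = 2 ÷ 1.3090170 = 1.5278640.
Hence ρ(B_{ω*}) = 1.5278640 − 1 = 0.5278640.
7·ln10 = 16.1181; −ln(0.5278640) = 0.638917; m = ⌈16.1181/0.638917⌉ = ⌈25.227⌉ = 26.

m = 26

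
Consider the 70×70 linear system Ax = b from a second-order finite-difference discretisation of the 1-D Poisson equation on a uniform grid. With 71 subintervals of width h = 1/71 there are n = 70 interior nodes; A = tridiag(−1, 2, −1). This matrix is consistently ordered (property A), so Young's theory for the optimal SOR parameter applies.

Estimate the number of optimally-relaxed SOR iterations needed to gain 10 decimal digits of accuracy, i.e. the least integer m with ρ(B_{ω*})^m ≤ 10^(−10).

m = 261

ρ_J = max_k |cos(kπ/71)| = cos(π/71) = 0.9990212
root = sin(π/71) = 0.0442333  (since 1−cos² = sin²).
ω* = 2/(1 + 0.0442333) = 2/1.0442333 = 1.9152808.
and ρ(B_{ω*}) = 1.9152808 − 1 = 0.9152808.
For 10 digits: m = 10·ln10 / (−ln 0.9152808) = 23.0259/0.0885244 = 260.108; round up → m = 261.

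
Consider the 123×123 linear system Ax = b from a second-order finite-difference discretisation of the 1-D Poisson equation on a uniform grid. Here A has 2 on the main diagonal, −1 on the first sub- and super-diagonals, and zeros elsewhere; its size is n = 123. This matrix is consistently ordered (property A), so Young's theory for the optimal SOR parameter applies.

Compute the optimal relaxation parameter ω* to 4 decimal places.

ω* = 1.9506

B_J for the 123×123 system has eigenvalues cos(kπ/124); ρ_J = cos(π/124) = 0.9997.
√(1−ρ_J²) = |sin(π/124)| = 0.02533
So ω* = 2/1.02533 = 1.9506 (Young).
At ω = 1.9506 every |λ(B_ω)| = ω−1, so ρ_SOR = 0.9506.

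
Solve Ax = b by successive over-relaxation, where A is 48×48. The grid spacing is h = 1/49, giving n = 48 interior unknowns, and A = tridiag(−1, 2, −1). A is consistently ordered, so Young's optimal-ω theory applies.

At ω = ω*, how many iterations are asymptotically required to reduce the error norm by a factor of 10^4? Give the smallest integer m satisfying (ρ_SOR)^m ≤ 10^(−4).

m = 72

ρ_J = max_k |cos(kπ/49)| = cos(π/49) = 0.9979454
1 − cos²(π/49) = sin²(π/49) ⇒ √(1−ρ_J²) = sin(π/49) = 0.0640702.
So ω* = 2/1.0640702 = 1.8795752 (Young).
ρ_SOR = ω* − 1 ≈ 0.8795752.
4·ln10 = 9.21034; −ln(0.8795752) = 0.128316; m = ⌈9.21034/0.128316⌉ = ⌈71.779⌉ = 72.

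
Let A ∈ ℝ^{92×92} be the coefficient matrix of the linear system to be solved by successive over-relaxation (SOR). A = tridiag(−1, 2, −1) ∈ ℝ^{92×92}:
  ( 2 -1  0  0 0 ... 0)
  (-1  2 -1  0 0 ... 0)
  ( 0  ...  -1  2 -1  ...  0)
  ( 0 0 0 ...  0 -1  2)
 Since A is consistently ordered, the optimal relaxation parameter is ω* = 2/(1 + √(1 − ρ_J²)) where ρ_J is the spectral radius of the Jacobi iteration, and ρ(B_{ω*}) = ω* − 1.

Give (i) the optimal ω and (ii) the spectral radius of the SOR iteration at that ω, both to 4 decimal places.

ω* = 1.9347, ρ_SOR = 0.9347

With n=92, ρ(Jacobi) = cos(π/93) = 0.9994.
√(1−ρ_J²) simplifies to sin(π/93) = 0.03377.
ω* = 2 / (1 + 0.03377) = 2 / 1.03377 ≈ 1.9347.
Hence ρ(B_{ω*}) = 1.9347 − 1 = 0.9347.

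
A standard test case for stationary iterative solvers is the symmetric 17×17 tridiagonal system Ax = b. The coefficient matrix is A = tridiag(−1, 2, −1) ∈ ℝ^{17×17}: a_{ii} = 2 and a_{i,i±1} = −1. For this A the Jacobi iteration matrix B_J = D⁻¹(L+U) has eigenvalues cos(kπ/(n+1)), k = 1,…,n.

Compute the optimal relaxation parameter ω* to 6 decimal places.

ω* = 1.704088

B_J for the 17×17 system has eigenvalues cos(kπ/18); ρ_J = cos(π/18) = 0.984808.
1 − cos²(π/18) = sin²(π/18) ⇒ √(1−ρ_J²) = sin(π/18) = 0.1736482.
[ω*] 2 ÷ (1 + 0.1736482) = 2 ÷ 1.1736482 = 1.704088.
At ω = 1.704088 every |λ(B_ω)| = ω−1, so ρ_SOR = 0.704088.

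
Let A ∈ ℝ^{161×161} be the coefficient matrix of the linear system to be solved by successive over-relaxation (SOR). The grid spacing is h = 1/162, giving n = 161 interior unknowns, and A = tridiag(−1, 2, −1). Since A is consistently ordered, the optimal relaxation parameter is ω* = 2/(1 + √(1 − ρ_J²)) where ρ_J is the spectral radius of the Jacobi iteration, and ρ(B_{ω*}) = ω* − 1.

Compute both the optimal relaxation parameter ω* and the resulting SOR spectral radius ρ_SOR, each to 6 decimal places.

ω* = 1.961955, ρ_SOR = 0.961955

ρ_J = max_k |cos(kπ/162)| = cos(π/162) = 0.999812
√(1 − cos²(π/162)) = sin(π/162) ≈ 0.0193913.
ω* = 2/(1+0.0193913) = 1.961955
Hence ρ(B_{ω*}) = 1.961955 − 1 = 0.961955.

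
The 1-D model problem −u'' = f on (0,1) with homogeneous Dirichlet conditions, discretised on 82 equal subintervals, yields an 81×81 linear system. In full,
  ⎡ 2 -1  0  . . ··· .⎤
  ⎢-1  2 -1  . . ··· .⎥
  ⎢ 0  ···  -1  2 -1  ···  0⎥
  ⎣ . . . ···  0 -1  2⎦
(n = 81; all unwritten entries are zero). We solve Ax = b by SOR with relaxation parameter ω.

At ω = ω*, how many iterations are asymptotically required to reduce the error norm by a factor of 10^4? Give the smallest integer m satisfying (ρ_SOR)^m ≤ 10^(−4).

ρ_J = max_k |cos(kπ/82)| = cos(π/82) = 0.9992662
√(1−ρ_J²) = |sin(π/82)| = 0.0383027
ω* = 2 / (1 + 0.0383027) = 2 / 1.0383027 ≈ 1.9262206.
and ρ(B_{ω*}) = 1.9262206 − 1 = 0.9262206.
Need (0.9262206)^m ≤ 10^(−4): m ≥ 4·ln10/|ln 0.9262206| = 9.21034/0.0766428 = 120.172 ⇒ m = 121.

m = 121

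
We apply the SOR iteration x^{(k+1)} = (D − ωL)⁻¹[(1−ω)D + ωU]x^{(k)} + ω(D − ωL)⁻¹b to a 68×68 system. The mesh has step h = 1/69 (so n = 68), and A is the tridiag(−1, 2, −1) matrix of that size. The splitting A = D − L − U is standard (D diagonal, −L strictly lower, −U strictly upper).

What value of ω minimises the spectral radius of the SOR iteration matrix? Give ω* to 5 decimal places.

B_J for the 68×68 system has eigenvalues cos(kπ/69); ρ_J = cos(π/69) = 0.99896.
√(1 − cos²(π/69)) = sin(π/69) ≈ 0.045515.
ω* = 2/(1 + 0.045515) = 2/1.045515 = 1.91293.
At ω = 1.91293 every |λ(B_ω)| = ω−1, so ρ_SOR = 0.91293.

ω* = 1.91293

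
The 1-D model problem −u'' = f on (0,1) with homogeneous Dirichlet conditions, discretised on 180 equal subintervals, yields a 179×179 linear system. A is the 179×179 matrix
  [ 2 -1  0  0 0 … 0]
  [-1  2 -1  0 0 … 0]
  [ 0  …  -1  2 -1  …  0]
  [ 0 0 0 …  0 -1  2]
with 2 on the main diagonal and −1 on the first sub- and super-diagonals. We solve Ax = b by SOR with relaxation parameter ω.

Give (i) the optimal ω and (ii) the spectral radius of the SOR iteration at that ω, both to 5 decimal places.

ω* = 1.96569, ρ_SOR = 0.96569

spectrum of D⁻¹(L+U) = {cos(kπ/180) : 1≤k≤179}; ρ_J = cos(π/180) = 0.99985.
√(1−ρ_J²) simplifies to sin(π/180) = 0.017452.
Then 2/(1+√(1−ρ_J²)) = 2/(1+0.017452); ω* = 2/1.017452 = 1.96569.
ρ_SOR = ω* − 1 = 1.96569 − 1 = 0.96569.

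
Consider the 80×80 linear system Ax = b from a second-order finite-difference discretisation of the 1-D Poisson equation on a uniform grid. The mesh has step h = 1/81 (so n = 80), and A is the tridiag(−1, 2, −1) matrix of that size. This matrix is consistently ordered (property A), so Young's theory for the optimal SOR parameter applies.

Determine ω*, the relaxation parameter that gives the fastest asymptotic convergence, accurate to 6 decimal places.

With n=80, ρ(Jacobi) = cos(π/81) = 0.999248.
√(1−ρ_J²) = |sin(π/81)| = 0.0387754
Young: ω* = 2/(1+√(1−ρ_J²)) = 2/(1+0.0387754) = 2/1.0387754 = 1.925344.
ρ_SOR = ω* − 1 ≈ 0.925344.

ω* = 1.925344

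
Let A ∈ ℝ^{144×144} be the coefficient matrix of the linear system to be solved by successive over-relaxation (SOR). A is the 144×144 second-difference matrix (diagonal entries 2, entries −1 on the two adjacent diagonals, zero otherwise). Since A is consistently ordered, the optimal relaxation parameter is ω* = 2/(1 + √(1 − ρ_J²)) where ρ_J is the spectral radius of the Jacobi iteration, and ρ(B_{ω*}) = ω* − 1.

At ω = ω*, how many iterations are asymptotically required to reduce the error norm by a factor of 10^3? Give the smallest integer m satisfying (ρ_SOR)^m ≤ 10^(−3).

m = 160

ρ_J = max_k |cos(kπ/145)| = cos(π/145) = 0.9997653
1 − cos²(π/145) = sin²(π/145) ⇒ √(1−ρ_J²) = sin(π/145) = 0.0216645.
ω* = 2/(1+0.0216645) = 1.9575898
ρ_SOR = ω* − 1 ≈ 0.9575898.
Need (0.9575898)^m ≤ 10^(−3): m ≥ 3·ln10/|ln 0.9575898| = 6.90776/0.0433358 = 159.401 ⇒ m = 160.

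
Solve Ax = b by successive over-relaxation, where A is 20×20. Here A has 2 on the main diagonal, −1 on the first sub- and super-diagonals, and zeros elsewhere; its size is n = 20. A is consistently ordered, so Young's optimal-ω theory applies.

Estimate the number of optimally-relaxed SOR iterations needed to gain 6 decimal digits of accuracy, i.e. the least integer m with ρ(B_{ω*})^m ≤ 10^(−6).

B_J for the 20×20 system has eigenvalues cos(kπ/21); ρ_J = cos(π/21) = 0.9888308.
1 − cos²(π/21) = sin²(π/21) ⇒ √(1−ρ_J²) = sin(π/21) = 0.1490423.
ω* = 2/(1+0.1490423) = 1.7405800
ρ(B_{ω*}) = ω*−1 = 0.7405800
(0.7405800)^m ≤ 10^{−6}  ⇒  m·ln(0.7405800) ≤ −6·ln10  ⇒  m ≥ 46.002  ⇒  m = 47

m = 47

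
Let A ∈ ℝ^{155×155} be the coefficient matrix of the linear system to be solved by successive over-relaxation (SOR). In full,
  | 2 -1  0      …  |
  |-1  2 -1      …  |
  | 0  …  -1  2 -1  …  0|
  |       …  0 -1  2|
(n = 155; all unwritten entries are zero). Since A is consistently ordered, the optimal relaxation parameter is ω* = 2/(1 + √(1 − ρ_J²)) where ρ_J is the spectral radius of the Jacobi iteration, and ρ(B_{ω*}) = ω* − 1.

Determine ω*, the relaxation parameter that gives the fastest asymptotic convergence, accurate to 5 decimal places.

ρ_J = max_k |cos(kπ/156)| = cos(π/156) = 0.99980
1 − cos²(π/156) = sin²(π/156) ⇒ √(1−ρ_J²) = sin(π/156) = 0.020137.
ω* = 2/(1 + 0.020137) = 2/1.020137 = 1.96052.
[ρ_SOR] ω* − 1 = 0.96052.

ω* = 1.96052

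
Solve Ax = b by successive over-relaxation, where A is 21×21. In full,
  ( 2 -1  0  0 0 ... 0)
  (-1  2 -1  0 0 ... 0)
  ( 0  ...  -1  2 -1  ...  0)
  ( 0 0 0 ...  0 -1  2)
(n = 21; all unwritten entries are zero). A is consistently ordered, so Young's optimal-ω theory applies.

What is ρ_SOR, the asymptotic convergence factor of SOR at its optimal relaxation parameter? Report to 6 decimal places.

ρ_SOR = 0.750831

ρ_J = max_k |cos(kπ/22)| = cos(π/22) = 0.989821
√(1−ρ_J²) = |sin(π/22)| = 0.1423148
ω* = 2/(1 + 0.1423148) = 2/1.1423148 = 1.750831.
ρ_SOR = ω* − 1 ≈ 0.750831.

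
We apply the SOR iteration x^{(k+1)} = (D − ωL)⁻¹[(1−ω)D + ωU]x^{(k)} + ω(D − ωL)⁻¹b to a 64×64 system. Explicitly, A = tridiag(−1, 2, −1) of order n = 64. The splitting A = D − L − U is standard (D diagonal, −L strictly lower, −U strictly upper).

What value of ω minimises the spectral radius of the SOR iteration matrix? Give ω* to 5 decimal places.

ω* = 1.90783

With n=64, ρ(Jacobi) = cos(π/65) = 0.99883.
√(1−ρ_J²) simplifies to sin(π/65) = 0.048313.
Young: ω* = 2/(1+√(1−ρ_J²)) = 2/(1+0.048313) = 2/1.048313 = 1.90783.
At ω = 1.90783 every |λ(B_ω)| = ω−1, so ρ_SOR = 0.90783.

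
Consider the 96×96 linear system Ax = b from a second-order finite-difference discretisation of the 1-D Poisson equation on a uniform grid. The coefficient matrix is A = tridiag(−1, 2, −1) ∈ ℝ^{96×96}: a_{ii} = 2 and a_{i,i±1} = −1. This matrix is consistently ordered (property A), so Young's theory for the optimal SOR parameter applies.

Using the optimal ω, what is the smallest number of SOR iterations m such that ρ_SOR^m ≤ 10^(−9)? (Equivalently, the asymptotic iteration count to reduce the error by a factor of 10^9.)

ρ_J = max_k |cos(kπ/97)| = cos(π/97) = 0.9994756
√(1−ρ_J²) simplifies to sin(π/97) = 0.0323819.
So ω* = 2/1.0323819 = 1.9372676 (Young).
ρ_SOR = ω* − 1 = 1.9372676 − 1 = 0.9372676.
Need (0.9372676)^m ≤ 10^(−9): m ≥ 9·ln10/|ln 0.9372676| = 20.7233/0.0647864 = 319.871 ⇒ m = 320.

m = 320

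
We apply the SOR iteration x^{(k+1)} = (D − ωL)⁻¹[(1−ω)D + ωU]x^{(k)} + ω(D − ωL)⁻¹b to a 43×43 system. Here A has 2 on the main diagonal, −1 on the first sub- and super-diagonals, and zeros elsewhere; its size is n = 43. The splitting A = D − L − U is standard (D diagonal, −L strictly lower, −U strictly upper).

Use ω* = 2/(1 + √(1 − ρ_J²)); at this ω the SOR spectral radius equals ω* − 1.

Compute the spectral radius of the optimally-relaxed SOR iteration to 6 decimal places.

ρ_J = max_k |cos(kπ/44)| = cos(π/44) = 0.997452
√(1−ρ_J²) = |sin(π/44)| = 0.0713392
So ω* = 2/1.0713392 = 1.866822 (Young).
ρ(B_{ω*}) = ω*−1 = 0.866822

ρ_SOR = 0.866822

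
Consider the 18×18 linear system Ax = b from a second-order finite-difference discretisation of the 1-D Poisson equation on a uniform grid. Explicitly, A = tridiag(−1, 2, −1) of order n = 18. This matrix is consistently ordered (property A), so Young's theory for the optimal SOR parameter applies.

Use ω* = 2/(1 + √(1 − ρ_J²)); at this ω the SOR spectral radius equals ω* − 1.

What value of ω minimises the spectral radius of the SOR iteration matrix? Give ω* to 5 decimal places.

With n=18, ρ(Jacobi) = cos(π/19) = 0.98636.
√(1 − cos²(π/19)) = sin(π/19) ≈ 0.164595.
ω* = 2/(1 + 0.164595) = 2/1.164595 = 1.71734.
ρ(B_{ω*}) = ω*−1 = 0.71734

ω* = 1.71734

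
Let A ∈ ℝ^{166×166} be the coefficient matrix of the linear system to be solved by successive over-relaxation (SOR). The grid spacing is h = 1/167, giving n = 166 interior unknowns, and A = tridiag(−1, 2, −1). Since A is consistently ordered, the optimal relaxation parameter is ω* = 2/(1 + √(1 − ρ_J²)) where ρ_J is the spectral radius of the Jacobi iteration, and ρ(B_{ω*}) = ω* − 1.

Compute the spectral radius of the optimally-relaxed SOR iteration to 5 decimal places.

n=166: λ(B_J) = 1 − λ(A)/2 = cos(kπ/167); k=1 gives ρ_J = 0.99982.
√(1−ρ_J²) = |sin(π/167)| = 0.018811
ω* = 2 / (1 + 0.018811) = 2 / 1.018811 ≈ 1.96307.
Hence ρ(B_{ω*}) = 1.96307 − 1 = 0.96307.

ρ_SOR = 0.96307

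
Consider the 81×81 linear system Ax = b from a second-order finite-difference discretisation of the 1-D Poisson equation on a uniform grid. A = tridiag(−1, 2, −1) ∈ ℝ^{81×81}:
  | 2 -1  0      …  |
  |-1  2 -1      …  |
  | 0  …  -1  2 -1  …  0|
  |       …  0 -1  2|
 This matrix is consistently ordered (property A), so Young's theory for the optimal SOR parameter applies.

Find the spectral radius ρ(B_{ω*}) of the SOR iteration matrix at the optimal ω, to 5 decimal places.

B_J for the 81×81 system has eigenvalues cos(kπ/82); ρ_J = cos(π/82) = 0.99927.
1 − cos²(π/82) = sin²(π/82) ⇒ √(1−ρ_J²) = sin(π/82) = 0.038303.
Then 2/(1+√(1−ρ_J²)) = 2/(1+0.038303); ω* = 2/1.038303 = 1.92622.
ρ_SOR = ω* − 1 ≈ 0.92622.

ρ_SOR = 0.92622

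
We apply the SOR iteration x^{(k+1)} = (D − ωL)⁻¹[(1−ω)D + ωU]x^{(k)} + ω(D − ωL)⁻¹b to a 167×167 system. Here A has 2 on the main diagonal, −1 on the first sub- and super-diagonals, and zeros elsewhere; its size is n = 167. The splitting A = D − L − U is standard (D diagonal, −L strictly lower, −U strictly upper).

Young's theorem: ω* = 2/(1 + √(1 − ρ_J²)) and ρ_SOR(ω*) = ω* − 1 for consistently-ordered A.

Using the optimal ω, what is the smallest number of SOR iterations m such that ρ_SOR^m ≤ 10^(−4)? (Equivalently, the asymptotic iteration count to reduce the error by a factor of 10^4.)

m = 247

spectrum of D⁻¹(L+U) = {cos(kπ/168) : 1≤k≤167}; ρ_J = cos(π/168) = 0.9998252.
√(1−ρ_J²) simplifies to sin(π/168) = 0.0186989.
So ω* = 2/1.0186989 = 1.9632887 (Young).
ρ_SOR = ω* − 1 = 1.9632887 − 1 = 0.9632887.
m ≥ 4·ln10 / (−ln 0.9632887) = 246.252; smallest integer m = 247.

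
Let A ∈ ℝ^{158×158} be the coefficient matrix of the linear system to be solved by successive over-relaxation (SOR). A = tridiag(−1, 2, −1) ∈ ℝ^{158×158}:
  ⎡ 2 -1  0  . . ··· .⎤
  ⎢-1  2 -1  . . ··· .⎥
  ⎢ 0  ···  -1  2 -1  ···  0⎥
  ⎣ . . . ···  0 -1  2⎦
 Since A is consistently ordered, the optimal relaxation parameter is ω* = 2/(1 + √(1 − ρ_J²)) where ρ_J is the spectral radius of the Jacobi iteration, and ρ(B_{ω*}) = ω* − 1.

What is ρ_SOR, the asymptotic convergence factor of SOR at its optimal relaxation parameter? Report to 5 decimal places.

ρ_SOR = 0.96125

[ρ_J] n=158: ρ(B_J) = cos(π/(n+1)) = cos(π/159) = 0.99980.
√(1 − cos²(π/159)) = sin(π/159) ≈ 0.019757.
Young: ω* = 2/(1+√(1−ρ_J²)) = 2/(1+0.019757) = 2/1.019757 = 1.96125.
Hence ρ(B_{ω*}) = 1.96125 − 1 = 0.96125.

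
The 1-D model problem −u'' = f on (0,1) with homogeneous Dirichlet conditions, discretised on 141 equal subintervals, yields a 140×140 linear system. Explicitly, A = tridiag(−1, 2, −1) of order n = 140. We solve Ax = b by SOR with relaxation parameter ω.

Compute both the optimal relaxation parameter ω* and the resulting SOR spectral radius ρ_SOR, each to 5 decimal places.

ω* = 1.95641, ρ_SOR = 0.95641

ρ_J = max_k |cos(kπ/141)| = cos(π/141) = 0.99975
√(1−ρ_J²) simplifies to sin(π/141) = 0.022279.
[ω*] 2 ÷ (1 + 0.022279) = 2 ÷ 1.022279 = 1.95641.
ρ_SOR = ω* − 1 ≈ 0.95641.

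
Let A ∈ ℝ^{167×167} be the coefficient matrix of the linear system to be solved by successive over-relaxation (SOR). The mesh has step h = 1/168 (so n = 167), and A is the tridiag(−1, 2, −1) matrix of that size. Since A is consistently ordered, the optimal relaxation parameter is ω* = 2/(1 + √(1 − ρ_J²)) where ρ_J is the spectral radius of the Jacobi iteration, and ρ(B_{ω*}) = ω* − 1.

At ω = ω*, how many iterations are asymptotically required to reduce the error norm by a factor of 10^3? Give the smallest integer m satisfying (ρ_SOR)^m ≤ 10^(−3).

m = 185

spectrum of D⁻¹(L+U) = {cos(kπ/168) : 1≤k≤167}; ρ_J = cos(π/168) = 0.9998252.
√(1−ρ_J²) = |sin(π/168)| = 0.0186989
ω* = 2/(1+0.0186989) = 1.9632887
[ρ_SOR] ω* − 1 = 0.9632887.
3·ln10 = 6.90776; −ln(0.9632887) = 0.0374021; m = ⌈6.90776/0.0374021⌉ = ⌈184.689⌉ = 185.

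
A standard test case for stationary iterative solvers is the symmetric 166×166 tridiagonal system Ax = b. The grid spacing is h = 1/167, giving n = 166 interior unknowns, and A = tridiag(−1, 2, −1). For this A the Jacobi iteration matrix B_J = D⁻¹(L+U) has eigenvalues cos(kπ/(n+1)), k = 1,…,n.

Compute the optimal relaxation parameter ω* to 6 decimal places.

ρ_J = max_k |cos(kπ/167)| = cos(π/167) = 0.999823
root = sin(π/167) = 0.0188108  (since 1−cos² = sin²).
ω* = 2 / (1 + 0.0188108) = 2 / 1.0188108 ≈ 1.963073.
[ρ_SOR] ω* − 1 = 0.963073.

ω* = 1.963073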